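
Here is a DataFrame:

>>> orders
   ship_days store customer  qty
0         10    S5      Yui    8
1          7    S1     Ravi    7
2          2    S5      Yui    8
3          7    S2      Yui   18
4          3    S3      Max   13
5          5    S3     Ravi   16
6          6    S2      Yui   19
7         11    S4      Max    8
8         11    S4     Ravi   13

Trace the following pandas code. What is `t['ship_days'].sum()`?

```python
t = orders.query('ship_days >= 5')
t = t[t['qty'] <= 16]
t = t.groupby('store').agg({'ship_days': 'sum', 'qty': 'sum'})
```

44

filter rows where ship_days >= 5:
   ship_days store customer  qty
0         10    S5      Yui    8
1          7    S1     Ravi    7
3          7    S2      Yui   18
5          5    S3     Ravi   16
6          6    S2      Yui   19
7         11    S4      Max    8
8         11    S4     Ravi   13
filter rows where qty <= 16:
   ship_days store customer  qty
0         10    S5      Yui    8
1          7    S1     Ravi    7
5          5    S3     Ravi   16
7         11    S4      Max    8
8         11    S4     Ravi   13
group by store: sum(ship_days), sum(qty):
       ship_days  qty
store                
S1             7    7
S3             5   16
S4            22   21
S5            10    8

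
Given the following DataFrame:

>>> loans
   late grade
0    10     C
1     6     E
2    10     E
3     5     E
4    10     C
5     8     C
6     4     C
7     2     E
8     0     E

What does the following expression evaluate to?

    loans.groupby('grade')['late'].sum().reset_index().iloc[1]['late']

23

group by grade, sum of late:
grade
C    32
E    23
Name: late, dtype: int64
reset_index():
  grade  late
0     C    32
1     E    23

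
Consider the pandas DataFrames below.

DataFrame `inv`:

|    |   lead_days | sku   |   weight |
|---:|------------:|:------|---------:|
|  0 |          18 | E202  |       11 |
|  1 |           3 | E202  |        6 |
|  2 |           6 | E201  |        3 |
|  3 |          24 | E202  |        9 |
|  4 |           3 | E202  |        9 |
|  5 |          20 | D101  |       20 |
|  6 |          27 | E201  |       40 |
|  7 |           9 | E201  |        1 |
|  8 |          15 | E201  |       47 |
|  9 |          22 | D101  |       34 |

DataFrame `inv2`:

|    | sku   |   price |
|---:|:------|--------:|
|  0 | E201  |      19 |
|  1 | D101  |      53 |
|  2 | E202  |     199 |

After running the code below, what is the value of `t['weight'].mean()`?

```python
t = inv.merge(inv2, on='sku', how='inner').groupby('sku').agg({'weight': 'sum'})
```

merge on 'sku' (how='inner') → 10 rows:
   lead_days   sku  weight  price
0         18  E202      11    199
1          3  E202       6    199
2          6  E201       3     19
3         24  E202       9    199
4          3  E202       9    199
5         20  D101      20     53
6         27  E201      40     19
7          9  E201       1     19
8         15  E201      47     19
9         22  D101      34     53
group by sku, sum of weight:
      weight
sku         
D101      54
E201      91
E202      35
Taking the mean of column 'weight' gives 60.0.

60.0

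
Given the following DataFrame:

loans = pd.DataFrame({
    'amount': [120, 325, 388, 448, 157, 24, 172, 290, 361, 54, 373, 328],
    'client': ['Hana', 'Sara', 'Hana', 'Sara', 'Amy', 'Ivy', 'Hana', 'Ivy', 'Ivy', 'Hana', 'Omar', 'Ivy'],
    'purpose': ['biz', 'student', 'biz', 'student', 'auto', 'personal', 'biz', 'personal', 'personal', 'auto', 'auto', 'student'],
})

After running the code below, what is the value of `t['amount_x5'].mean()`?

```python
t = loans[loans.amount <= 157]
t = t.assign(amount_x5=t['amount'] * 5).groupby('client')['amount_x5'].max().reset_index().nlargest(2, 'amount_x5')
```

692.5

filter rows where amount <= 157:
   amount client   purpose
0     120   Hana       biz
4     157    Amy      auto
5      24    Ivy  personal
9      54   Hana      auto
add column amount_x5 = t['amount'] * 5:
   amount client   purpose  amount_x5
0     120   Hana       biz        600
4     157    Amy      auto        785
5      24    Ivy  personal        120
9      54   Hana      auto        270
group by client, max of amount_x5:
client
Amy     785
Hana    600
Ivy     120
Name: amount_x5, dtype: int64
reset_index():
  client  amount_x5
0    Amy        785
1   Hana        600
2    Ivy        120
take 2 rows with largest amount_x5:
  client  amount_x5
0    Amy        785
1   Hana        600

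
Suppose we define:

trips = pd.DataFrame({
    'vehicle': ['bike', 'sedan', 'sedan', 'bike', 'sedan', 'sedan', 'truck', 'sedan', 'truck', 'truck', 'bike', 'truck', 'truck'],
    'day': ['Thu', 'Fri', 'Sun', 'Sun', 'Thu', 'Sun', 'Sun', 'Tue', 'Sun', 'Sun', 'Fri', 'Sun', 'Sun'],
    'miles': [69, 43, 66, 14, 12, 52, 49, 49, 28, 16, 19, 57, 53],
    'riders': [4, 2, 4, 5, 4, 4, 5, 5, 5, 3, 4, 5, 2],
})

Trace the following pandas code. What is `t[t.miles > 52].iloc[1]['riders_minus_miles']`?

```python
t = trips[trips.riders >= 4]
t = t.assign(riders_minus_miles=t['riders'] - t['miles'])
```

-62

filter rows where riders >= 4:
   vehicle  day  miles  riders
0     bike  Thu     69       4
2    sedan  Sun     66       4
3     bike  Sun     14       5
4    sedan  Thu     12       4
5    sedan  Sun     52       4
6    truck  Sun     49       5
7    sedan  Tue     49       5
8    truck  Sun     28       5
10    bike  Fri     19       4
11   truck  Sun     57       5
add column riders_minus_miles = t['riders'] - t['miles']:
   vehicle  day  miles  riders  riders_minus_miles
0     bike  Thu     69       4                 -65
2    sedan  Sun     66       4                 -62
3     bike  Sun     14       5                  -9
4    sedan  Thu     12       4                  -8
5    sedan  Sun     52       4                 -48
6    truck  Sun     49       5                 -44
7    sedan  Tue     49       5                 -44
8    truck  Sun     28       5                 -23
10    bike  Fri     19       4                 -15
11   truck  Sun     57       5                 -52
filter rows where miles > 52:
   vehicle  day  miles  riders  riders_minus_miles
0     bike  Thu     69       4                 -65
2    sedan  Sun     66       4                 -62
11   truck  Sun     57       5                 -52
Taking the value at position 1, column 'riders_minus_miles' gives -62.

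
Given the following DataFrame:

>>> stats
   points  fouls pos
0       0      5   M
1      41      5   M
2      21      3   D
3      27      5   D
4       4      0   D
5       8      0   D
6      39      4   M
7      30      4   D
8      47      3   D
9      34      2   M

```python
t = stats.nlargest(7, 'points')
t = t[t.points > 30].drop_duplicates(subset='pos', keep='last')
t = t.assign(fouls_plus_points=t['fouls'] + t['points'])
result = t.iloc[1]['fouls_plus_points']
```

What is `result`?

36

take 7 rows with largest points:
   points  fouls pos
8      47      3   D
1      41      5   M
6      39      4   M
9      34      2   M
7      30      4   D
3      27      5   D
2      21      3   D
filter rows where points > 30:
   points  fouls pos
8      47      3   D
1      41      5   M
6      39      4   M
9      34      2   M
drop duplicate pos (keep=last):
   points  fouls pos
8      47      3   D
9      34      2   M
add column fouls_plus_points = t['fouls'] + t['points']:
   points  fouls pos  fouls_plus_points
8      47      3   D                 50
9      34      2   M                 36
Taking the value at position 1, column 'fouls_plus_points' gives 36.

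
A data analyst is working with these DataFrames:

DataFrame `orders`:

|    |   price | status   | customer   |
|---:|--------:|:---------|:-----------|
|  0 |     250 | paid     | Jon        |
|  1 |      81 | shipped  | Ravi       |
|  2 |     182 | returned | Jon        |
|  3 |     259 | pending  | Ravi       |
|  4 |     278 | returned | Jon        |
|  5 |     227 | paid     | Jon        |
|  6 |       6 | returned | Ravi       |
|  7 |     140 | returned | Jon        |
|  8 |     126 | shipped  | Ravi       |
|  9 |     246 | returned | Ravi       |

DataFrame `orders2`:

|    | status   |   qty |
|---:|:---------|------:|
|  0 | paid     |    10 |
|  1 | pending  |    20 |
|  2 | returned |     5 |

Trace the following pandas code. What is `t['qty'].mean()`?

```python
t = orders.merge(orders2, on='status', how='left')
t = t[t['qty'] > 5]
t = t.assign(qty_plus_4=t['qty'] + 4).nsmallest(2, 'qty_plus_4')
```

merge on 'status' (how='left') → 10 rows:
   price    status customer   qty
0    250      paid      Jon  10.0
1     81   shipped     Ravi   NaN
2    182  returned      Jon   5.0
3    259   pending     Ravi  20.0
4    278  returned      Jon   5.0
5    227      paid      Jon  10.0
6      6  returned     Ravi   5.0
7    140  returned      Jon   5.0
8    126   shipped     Ravi   NaN
9    246  returned     Ravi   5.0
filter rows where qty > 5:
   price   status customer   qty
0    250     paid      Jon  10.0
3    259  pending     Ravi  20.0
5    227     paid      Jon  10.0
add column qty_plus_4 = t['qty'] + 4:
   price   status customer   qty  qty_plus_4
0    250     paid      Jon  10.0        14.0
3    259  pending     Ravi  20.0        24.0
5    227     paid      Jon  10.0        14.0
take 2 rows with smallest qty_plus_4:
   price status customer   qty  qty_plus_4
0    250   paid      Jon  10.0        14.0
5    227   paid      Jon  10.0        14.0
Finally, mean of column 'qty' = 10.0.

10.0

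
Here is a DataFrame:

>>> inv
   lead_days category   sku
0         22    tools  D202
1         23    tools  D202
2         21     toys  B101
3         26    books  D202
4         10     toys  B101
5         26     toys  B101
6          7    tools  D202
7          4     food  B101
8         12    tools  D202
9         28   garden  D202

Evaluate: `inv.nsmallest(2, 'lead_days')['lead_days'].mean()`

5.5

take 2 rows with smallest lead_days:
   lead_days category   sku
7          4     food  B101
6          7    tools  D202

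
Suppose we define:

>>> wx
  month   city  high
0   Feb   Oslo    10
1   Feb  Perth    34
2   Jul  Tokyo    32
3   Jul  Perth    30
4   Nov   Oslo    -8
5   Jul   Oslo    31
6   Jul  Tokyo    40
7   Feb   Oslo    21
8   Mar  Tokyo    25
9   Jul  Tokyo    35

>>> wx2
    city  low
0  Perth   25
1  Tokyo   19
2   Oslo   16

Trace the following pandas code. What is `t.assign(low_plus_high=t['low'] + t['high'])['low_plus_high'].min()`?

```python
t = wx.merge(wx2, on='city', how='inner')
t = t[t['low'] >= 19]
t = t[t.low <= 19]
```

44

merge on 'city' (how='inner') → 10 rows:
  month   city  high  low
0   Feb   Oslo    10   16
1   Feb  Perth    34   25
2   Jul  Tokyo    32   19
3   Jul  Perth    30   25
4   Nov   Oslo    -8   16
5   Jul   Oslo    31   16
6   Jul  Tokyo    40   19
7   Feb   Oslo    21   16
8   Mar  Tokyo    25   19
9   Jul  Tokyo    35   19
filter rows where low >= 19:
  month   city  high  low
1   Feb  Perth    34   25
2   Jul  Tokyo    32   19
3   Jul  Perth    30   25
6   Jul  Tokyo    40   19
8   Mar  Tokyo    25   19
9   Jul  Tokyo    35   19
filter rows where low <= 19:
  month   city  high  low
2   Jul  Tokyo    32   19
6   Jul  Tokyo    40   19
8   Mar  Tokyo    25   19
9   Jul  Tokyo    35   19
add column low_plus_high = t['low'] + t['high']:
  month   city  high  low  low_plus_high
2   Jul  Tokyo    32   19             51
6   Jul  Tokyo    40   19             59
8   Mar  Tokyo    25   19             44
9   Jul  Tokyo    35   19             54
Finally, min of column 'low_plus_high' = 44.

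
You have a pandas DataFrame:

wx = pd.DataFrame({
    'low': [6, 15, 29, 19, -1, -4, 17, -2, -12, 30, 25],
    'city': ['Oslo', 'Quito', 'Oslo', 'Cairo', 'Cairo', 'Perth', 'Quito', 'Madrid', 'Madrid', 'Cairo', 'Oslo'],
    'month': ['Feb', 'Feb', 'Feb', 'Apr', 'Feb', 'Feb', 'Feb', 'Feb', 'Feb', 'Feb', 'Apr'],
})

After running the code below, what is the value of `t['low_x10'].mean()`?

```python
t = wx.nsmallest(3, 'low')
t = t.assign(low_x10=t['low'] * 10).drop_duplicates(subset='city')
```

take 3 rows with smallest low:
   low    city month
8  -12  Madrid   Feb
5   -4   Perth   Feb
7   -2  Madrid   Feb
add column low_x10 = t['low'] * 10:
   low    city month  low_x10
8  -12  Madrid   Feb     -120
5   -4   Perth   Feb      -40
7   -2  Madrid   Feb      -20
drop duplicate city (keep=first):
   low    city month  low_x10
8  -12  Madrid   Feb     -120
5   -4   Perth   Feb      -40

-80.0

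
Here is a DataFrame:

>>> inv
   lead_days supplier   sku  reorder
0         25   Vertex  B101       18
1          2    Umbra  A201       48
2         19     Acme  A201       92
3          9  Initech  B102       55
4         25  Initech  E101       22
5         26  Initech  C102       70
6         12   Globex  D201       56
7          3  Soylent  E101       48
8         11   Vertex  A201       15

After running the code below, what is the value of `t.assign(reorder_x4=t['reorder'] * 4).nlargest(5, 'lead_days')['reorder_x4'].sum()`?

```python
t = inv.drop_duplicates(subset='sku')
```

884

drop duplicate sku (keep=first):
   lead_days supplier   sku  reorder
0         25   Vertex  B101       18
1          2    Umbra  A201       48
3          9  Initech  B102       55
4         25  Initech  E101       22
5         26  Initech  C102       70
6         12   Globex  D201       56
add column reorder_x4 = t['reorder'] * 4:
   lead_days supplier   sku  reorder  reorder_x4
0         25   Vertex  B101       18          72
1          2    Umbra  A201       48         192
3          9  Initech  B102       55         220
4         25  Initech  E101       22          88
5         26  Initech  C102       70         280
6         12   Globex  D201       56         224
take 5 rows with largest lead_days:
   lead_days supplier   sku  reorder  reorder_x4
5         26  Initech  C102       70         280
0         25   Vertex  B101       18          72
4         25  Initech  E101       22          88
6         12   Globex  D201       56         224
3          9  Initech  B102       55         220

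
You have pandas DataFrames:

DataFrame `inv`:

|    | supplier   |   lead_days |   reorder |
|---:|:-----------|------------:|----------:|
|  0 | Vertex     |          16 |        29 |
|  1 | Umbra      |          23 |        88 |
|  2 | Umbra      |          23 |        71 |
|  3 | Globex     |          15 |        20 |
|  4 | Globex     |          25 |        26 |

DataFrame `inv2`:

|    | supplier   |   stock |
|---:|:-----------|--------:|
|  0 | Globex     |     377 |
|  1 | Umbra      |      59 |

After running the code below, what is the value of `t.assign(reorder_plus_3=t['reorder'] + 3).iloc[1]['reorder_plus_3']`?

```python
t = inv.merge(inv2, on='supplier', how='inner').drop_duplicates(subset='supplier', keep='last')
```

29

merge on 'supplier' (how='inner') → 4 rows:
  supplier  lead_days  reorder  stock
0    Umbra         23       88     59
1    Umbra         23       71     59
2   Globex         15       20    377
3   Globex         25       26    377
drop duplicate supplier (keep=last):
  supplier  lead_days  reorder  stock
1    Umbra         23       71     59
3   Globex         25       26    377
add column reorder_plus_3 = t['reorder'] + 3:
  supplier  lead_days  reorder  stock  reorder_plus_3
1    Umbra         23       71     59              74
3   Globex         25       26    377              29
Then the value at position 1, column 'reorder_plus_3': 29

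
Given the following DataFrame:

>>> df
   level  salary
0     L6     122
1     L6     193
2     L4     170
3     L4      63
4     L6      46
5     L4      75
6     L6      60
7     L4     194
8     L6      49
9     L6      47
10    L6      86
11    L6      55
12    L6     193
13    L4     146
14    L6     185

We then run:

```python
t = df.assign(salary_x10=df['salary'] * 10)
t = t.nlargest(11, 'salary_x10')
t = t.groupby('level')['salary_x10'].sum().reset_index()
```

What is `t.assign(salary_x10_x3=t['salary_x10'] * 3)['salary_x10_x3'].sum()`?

add column salary_x10 = df['salary'] * 10:
   level  salary  salary_x10
0     L6     122        1220
1     L6     193        1930
2     L4     170        1700
3     L4      63         630
4     L6      46         460
5     L4      75         750
6     L6      60         600
7     L4     194        1940
8     L6      49         490
9     L6      47         470
10    L6      86         860
11    L6      55         550
12    L6     193        1930
13    L4     146        1460
14    L6     185        1850
take 11 rows with largest salary_x10:
   level  salary  salary_x10
7     L4     194        1940
1     L6     193        1930
12    L6     193        1930
14    L6     185        1850
2     L4     170        1700
13    L4     146        1460
0     L6     122        1220
10    L6      86         860
5     L4      75         750
3     L4      63         630
6     L6      60         600
group by level, sum of salary_x10:
level
L4    6480
L6    8390
Name: salary_x10, dtype: int64
reset_index():
  level  salary_x10
0    L4        6480
1    L6        8390
add column salary_x10_x3 = t['salary_x10'] * 3:
  level  salary_x10  salary_x10_x3
0    L4        6480          19440
1    L6        8390          25170

44610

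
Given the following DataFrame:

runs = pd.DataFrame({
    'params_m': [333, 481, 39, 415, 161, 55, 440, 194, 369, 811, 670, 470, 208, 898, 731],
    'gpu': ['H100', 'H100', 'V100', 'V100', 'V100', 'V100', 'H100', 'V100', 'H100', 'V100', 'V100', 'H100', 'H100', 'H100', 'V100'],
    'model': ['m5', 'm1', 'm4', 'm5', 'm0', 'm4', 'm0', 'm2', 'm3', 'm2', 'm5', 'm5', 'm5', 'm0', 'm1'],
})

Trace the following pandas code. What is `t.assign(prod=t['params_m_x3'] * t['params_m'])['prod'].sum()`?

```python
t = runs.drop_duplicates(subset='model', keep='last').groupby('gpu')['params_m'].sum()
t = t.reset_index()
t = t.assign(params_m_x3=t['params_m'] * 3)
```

14178102

drop duplicate model (keep=last):
    params_m   gpu model
5         55  V100    m4
8        369  H100    m3
9        811  V100    m2
12       208  H100    m5
13       898  H100    m0
14       731  V100    m1
group by gpu, sum of params_m:
gpu
H100    1475
V100    1597
Name: params_m, dtype: int64
reset_index():
    gpu  params_m
0  H100      1475
1  V100      1597
add column params_m_x3 = t['params_m'] * 3:
    gpu  params_m  params_m_x3
0  H100      1475         4425
1  V100      1597         4791
add column prod = t['params_m_x3'] * t['params_m']:
    gpu  params_m  params_m_x3     prod
0  H100      1475         4425  6526875
1  V100      1597         4791  7651227
Finally, sum of column 'prod' = 14178102.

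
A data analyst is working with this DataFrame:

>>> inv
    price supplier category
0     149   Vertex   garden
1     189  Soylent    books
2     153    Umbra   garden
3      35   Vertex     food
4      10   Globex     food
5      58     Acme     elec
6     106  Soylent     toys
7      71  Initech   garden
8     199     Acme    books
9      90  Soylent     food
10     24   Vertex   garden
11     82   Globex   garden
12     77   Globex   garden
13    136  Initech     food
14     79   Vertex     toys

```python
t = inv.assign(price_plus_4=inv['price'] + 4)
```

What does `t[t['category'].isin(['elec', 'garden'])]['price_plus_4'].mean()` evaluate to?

91.7142857143

add column price_plus_4 = inv['price'] + 4:
    price supplier category  price_plus_4
0     149   Vertex   garden           153
1     189  Soylent    books           193
2     153    Umbra   garden           157
3      35   Vertex     food            39
4      10   Globex     food            14
5      58     Acme     elec            62
6     106  Soylent     toys           110
7      71  Initech   garden            75
8     199     Acme    books           203
9      90  Soylent     food            94
10     24   Vertex   garden            28
11     82   Globex   garden            86
12     77   Globex   garden            81
13    136  Initech     food           140
14     79   Vertex     toys            83
filter rows where category in ['elec', 'garden']:
    price supplier category  price_plus_4
0     149   Vertex   garden           153
2     153    Umbra   garden           157
5      58     Acme     elec            62
7      71  Initech   garden            75
10     24   Vertex   garden            28
11     82   Globex   garden            86
12     77   Globex   garden            81
Finally, mean of column 'price_plus_4' = 91.7142857143.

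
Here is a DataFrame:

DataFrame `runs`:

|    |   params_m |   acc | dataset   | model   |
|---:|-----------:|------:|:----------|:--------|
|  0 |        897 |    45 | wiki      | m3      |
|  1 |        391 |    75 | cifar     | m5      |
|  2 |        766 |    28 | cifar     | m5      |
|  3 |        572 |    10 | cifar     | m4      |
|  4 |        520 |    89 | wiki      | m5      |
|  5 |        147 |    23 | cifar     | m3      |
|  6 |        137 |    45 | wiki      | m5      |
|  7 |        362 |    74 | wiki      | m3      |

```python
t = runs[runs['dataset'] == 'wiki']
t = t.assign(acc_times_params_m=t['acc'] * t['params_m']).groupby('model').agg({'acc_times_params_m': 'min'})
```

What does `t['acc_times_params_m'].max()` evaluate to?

filter rows where dataset == 'wiki':
   params_m  acc dataset model
0       897   45    wiki    m3
4       520   89    wiki    m5
6       137   45    wiki    m5
7       362   74    wiki    m3
add column acc_times_params_m = t['acc'] * t['params_m']:
   params_m  acc dataset model  acc_times_params_m
0       897   45    wiki    m3               40365
4       520   89    wiki    m5               46280
6       137   45    wiki    m5                6165
7       362   74    wiki    m3               26788
group by model, min of acc_times_params_m:
       acc_times_params_m
model                    
m3                  26788
m5                   6165
Reading off the max of column 'acc_times_params_m', we get 26788.

26788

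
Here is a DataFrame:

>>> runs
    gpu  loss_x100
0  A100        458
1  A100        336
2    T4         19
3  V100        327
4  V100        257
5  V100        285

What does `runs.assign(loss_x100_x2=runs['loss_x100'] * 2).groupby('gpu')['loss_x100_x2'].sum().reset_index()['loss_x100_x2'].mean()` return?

1121.33333333

add column loss_x100_x2 = runs['loss_x100'] * 2:
    gpu  loss_x100  loss_x100_x2
0  A100        458           916
1  A100        336           672
2    T4         19            38
3  V100        327           654
4  V100        257           514
5  V100        285           570
group by gpu, sum of loss_x100_x2:
gpu
A100    1588
T4        38
V100    1738
Name: loss_x100_x2, dtype: int64
reset_index():
    gpu  loss_x100_x2
0  A100          1588
1    T4            38
2  V100          1738
mean of column 'loss_x100_x2' → 1121.33333333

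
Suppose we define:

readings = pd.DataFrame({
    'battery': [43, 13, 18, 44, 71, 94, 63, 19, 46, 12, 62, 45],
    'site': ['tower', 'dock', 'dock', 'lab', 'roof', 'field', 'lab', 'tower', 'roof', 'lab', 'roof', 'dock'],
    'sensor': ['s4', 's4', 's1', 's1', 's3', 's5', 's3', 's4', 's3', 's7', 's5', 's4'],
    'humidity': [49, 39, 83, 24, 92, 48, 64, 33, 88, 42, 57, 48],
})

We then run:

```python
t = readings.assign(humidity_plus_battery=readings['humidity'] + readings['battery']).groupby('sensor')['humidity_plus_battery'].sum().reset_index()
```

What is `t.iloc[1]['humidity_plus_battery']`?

add column humidity_plus_battery = readings['humidity'] + readings['battery']:
    battery   site sensor  humidity  humidity_plus_battery
0        43  tower     s4        49                     92
1        13   dock     s4        39                     52
2        18   dock     s1        83                    101
3        44    lab     s1        24                     68
4        71   roof     s3        92                    163
5        94  field     s5        48                    142
6        63    lab     s3        64                    127
7        19  tower     s4        33                     52
8        46   roof     s3        88                    134
9        12    lab     s7        42                     54
10       62   roof     s5        57                    119
11       45   dock     s4        48                     93
group by sensor, sum of humidity_plus_battery:
sensor
s1    169
s3    424
s4    289
s5    261
s7     54
Name: humidity_plus_battery, dtype: int64
reset_index():
  sensor  humidity_plus_battery
0     s1                    169
1     s3                    424
2     s4                    289
3     s5                    261
4     s7                     54
Taking the value at position 1, column 'humidity_plus_battery' gives 424.

424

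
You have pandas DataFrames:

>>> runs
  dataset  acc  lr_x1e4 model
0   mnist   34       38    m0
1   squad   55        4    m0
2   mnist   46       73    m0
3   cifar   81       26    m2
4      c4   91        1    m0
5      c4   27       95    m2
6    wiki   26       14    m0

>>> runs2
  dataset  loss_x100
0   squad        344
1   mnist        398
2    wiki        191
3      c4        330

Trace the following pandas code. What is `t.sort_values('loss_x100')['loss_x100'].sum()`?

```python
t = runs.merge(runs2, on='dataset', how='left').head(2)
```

742.0

merge on 'dataset' (how='left') → 7 rows:
  dataset  acc  lr_x1e4 model  loss_x100
0   mnist   34       38    m0      398.0
1   squad   55        4    m0      344.0
2   mnist   46       73    m0      398.0
3   cifar   81       26    m2        NaN
4      c4   91        1    m0      330.0
5      c4   27       95    m2      330.0
6    wiki   26       14    m0      191.0
take first 2 rows:
  dataset  acc  lr_x1e4 model  loss_x100
0   mnist   34       38    m0      398.0
1   squad   55        4    m0      344.0
sort by loss_x100:
  dataset  acc  lr_x1e4 model  loss_x100
1   squad   55        4    m0      344.0
0   mnist   34       38    m0      398.0
sum of column 'loss_x100' → 742.0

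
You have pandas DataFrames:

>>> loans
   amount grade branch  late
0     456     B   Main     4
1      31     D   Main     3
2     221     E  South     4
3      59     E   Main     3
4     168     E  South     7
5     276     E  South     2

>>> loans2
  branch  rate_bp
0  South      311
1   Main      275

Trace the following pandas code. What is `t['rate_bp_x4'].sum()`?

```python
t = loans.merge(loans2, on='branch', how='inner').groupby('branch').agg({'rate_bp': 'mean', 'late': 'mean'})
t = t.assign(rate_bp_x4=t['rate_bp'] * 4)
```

merge on 'branch' (how='inner') → 6 rows:
   amount grade branch  late  rate_bp
0     456     B   Main     4      275
1      31     D   Main     3      275
2     221     E  South     4      311
3      59     E   Main     3      275
4     168     E  South     7      311
5     276     E  South     2      311
group by branch: mean(rate_bp), mean(late):
        rate_bp      late
branch                   
Main      275.0  3.333333
South     311.0  4.333333
add column rate_bp_x4 = t['rate_bp'] * 4:
        rate_bp      late  rate_bp_x4
branch                               
Main      275.0  3.333333      1100.0
South     311.0  4.333333      1244.0
sum of column 'rate_bp_x4' → 2344.0

2344.0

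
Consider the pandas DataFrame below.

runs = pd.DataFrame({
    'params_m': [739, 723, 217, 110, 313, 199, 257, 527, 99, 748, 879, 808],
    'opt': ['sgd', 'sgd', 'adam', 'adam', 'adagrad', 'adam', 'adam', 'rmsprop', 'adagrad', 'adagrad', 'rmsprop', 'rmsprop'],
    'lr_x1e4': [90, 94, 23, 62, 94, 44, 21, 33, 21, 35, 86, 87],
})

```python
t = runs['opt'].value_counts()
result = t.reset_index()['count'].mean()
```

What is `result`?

value_counts of opt:
opt
adam       4
adagrad    3
rmsprop    3
sgd        2
Name: count, dtype: int64
reset_index():
       opt  count
0     adam      4
1  adagrad      3
2  rmsprop      3
3      sgd      2
mean of column 'count' → 3.0

3.0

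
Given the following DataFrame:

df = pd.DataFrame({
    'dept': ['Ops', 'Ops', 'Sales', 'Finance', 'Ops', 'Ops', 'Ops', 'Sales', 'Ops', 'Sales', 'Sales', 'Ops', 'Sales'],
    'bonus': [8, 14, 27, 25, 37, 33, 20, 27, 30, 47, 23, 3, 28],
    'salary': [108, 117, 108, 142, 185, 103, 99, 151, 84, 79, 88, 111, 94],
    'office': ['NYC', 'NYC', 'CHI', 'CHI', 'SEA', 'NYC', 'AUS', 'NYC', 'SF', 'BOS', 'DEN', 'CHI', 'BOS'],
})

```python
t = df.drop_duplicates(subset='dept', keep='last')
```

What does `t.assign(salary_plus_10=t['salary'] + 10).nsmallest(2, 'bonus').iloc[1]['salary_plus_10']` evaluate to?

drop duplicate dept (keep=last):
       dept  bonus  salary office
3   Finance     25     142    CHI
11      Ops      3     111    CHI
12    Sales     28      94    BOS
add column salary_plus_10 = t['salary'] + 10:
       dept  bonus  salary office  salary_plus_10
3   Finance     25     142    CHI             152
11      Ops      3     111    CHI             121
12    Sales     28      94    BOS             104
take 2 rows with smallest bonus:
       dept  bonus  salary office  salary_plus_10
11      Ops      3     111    CHI             121
3   Finance     25     142    CHI             152
The value at position 1, column 'salary_plus_10' is 152.

152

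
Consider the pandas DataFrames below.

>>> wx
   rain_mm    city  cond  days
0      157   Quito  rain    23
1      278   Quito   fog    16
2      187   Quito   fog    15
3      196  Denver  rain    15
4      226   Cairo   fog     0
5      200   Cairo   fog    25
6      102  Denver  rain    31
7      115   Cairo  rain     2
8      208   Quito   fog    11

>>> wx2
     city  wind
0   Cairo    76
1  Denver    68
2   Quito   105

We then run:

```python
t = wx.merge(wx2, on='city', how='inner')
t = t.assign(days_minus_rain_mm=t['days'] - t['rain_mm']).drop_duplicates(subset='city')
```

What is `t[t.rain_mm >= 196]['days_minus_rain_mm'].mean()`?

-203.5

merge on 'city' (how='inner') → 9 rows:
   rain_mm    city  cond  days  wind
0      157   Quito  rain    23   105
1      278   Quito   fog    16   105
2      187   Quito   fog    15   105
3      196  Denver  rain    15    68
4      226   Cairo   fog     0    76
5      200   Cairo   fog    25    76
6      102  Denver  rain    31    68
7      115   Cairo  rain     2    76
8      208   Quito   fog    11   105
add column days_minus_rain_mm = t['days'] - t['rain_mm']:
   rain_mm    city  cond  days  wind  days_minus_rain_mm
0      157   Quito  rain    23   105                -134
1      278   Quito   fog    16   105                -262
2      187   Quito   fog    15   105                -172
3      196  Denver  rain    15    68                -181
4      226   Cairo   fog     0    76                -226
5      200   Cairo   fog    25    76                -175
6      102  Denver  rain    31    68                 -71
7      115   Cairo  rain     2    76                -113
8      208   Quito   fog    11   105                -197
drop duplicate city (keep=first):
   rain_mm    city  cond  days  wind  days_minus_rain_mm
0      157   Quito  rain    23   105                -134
3      196  Denver  rain    15    68                -181
4      226   Cairo   fog     0    76                -226
filter rows where rain_mm >= 196:
   rain_mm    city  cond  days  wind  days_minus_rain_mm
3      196  Denver  rain    15    68                -181
4      226   Cairo   fog     0    76                -226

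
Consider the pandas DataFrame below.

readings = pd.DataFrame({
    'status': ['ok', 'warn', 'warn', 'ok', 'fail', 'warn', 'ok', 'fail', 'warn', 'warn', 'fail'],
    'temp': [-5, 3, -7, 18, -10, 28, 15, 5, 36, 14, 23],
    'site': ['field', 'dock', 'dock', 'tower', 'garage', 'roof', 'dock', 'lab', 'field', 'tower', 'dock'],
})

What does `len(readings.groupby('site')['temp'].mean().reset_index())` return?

group by site, mean of temp:
site
dock       8.5
field     15.5
garage   -10.0
lab        5.0
roof      28.0
tower     16.0
Name: temp, dtype: float64
reset_index():
     site  temp
0    dock   8.5
1   field  15.5
2  garage -10.0
3     lab   5.0
4    roof  28.0
5   tower  16.0

6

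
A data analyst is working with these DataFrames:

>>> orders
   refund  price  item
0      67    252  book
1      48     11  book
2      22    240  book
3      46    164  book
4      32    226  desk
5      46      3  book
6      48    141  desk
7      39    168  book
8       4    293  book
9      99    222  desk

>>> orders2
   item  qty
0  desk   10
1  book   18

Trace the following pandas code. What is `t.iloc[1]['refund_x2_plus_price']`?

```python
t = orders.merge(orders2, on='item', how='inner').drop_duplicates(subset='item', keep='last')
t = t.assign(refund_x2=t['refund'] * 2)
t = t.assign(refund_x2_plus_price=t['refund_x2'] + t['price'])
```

420

merge on 'item' (how='inner') → 10 rows:
   refund  price  item  qty
0      67    252  book   18
1      48     11  book   18
2      22    240  book   18
3      46    164  book   18
4      32    226  desk   10
5      46      3  book   18
6      48    141  desk   10
7      39    168  book   18
8       4    293  book   18
9      99    222  desk   10
drop duplicate item (keep=last):
   refund  price  item  qty
8       4    293  book   18
9      99    222  desk   10
add column refund_x2 = t['refund'] * 2:
   refund  price  item  qty  refund_x2
8       4    293  book   18          8
9      99    222  desk   10        198
add column refund_x2_plus_price = t['refund_x2'] + t['price']:
   refund  price  item  qty  refund_x2  refund_x2_plus_price
8       4    293  book   18          8                   301
9      99    222  desk   10        198                   420
The value at position 1, column 'refund_x2_plus_price' is 420.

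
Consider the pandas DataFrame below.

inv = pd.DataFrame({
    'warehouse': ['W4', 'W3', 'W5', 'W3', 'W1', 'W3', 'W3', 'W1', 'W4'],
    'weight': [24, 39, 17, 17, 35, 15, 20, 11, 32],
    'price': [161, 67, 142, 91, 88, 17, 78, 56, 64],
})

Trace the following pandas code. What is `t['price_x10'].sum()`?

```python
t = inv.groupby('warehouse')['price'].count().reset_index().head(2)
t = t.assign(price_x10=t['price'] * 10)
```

group by warehouse, count of price:
warehouse
W1    2
W3    4
W4    2
W5    1
Name: price, dtype: int64
reset_index():
  warehouse  price
0        W1      2
1        W3      4
2        W4      2
3        W5      1
take first 2 rows:
  warehouse  price
0        W1      2
1        W3      4
add column price_x10 = t['price'] * 10:
  warehouse  price  price_x10
0        W1      2         20
1        W3      4         40

60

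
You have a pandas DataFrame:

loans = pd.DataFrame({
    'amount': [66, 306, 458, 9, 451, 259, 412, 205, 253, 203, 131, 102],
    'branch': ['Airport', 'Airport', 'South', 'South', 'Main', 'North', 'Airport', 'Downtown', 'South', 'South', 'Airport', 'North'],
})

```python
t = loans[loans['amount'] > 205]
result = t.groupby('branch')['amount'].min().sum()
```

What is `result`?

1269

filter rows where amount > 205:
   amount   branch
1     306  Airport
2     458    South
4     451     Main
5     259    North
6     412  Airport
8     253    South
group by branch, min of amount:
branch
Airport    306
Main       451
North      259
South      253
Name: amount, dtype: int64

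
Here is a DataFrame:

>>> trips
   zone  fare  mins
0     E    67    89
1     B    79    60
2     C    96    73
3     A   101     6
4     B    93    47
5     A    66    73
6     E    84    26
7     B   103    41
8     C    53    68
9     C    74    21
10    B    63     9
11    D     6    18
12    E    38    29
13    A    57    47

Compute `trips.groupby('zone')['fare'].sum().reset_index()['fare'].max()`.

338

group by zone, sum of fare:
zone
A    224
B    338
C    223
D      6
E    189
Name: fare, dtype: int64
reset_index():
  zone  fare
0    A   224
1    B   338
2    C   223
3    D     6
4    E   189
Reading off the max of column 'fare', we get 338.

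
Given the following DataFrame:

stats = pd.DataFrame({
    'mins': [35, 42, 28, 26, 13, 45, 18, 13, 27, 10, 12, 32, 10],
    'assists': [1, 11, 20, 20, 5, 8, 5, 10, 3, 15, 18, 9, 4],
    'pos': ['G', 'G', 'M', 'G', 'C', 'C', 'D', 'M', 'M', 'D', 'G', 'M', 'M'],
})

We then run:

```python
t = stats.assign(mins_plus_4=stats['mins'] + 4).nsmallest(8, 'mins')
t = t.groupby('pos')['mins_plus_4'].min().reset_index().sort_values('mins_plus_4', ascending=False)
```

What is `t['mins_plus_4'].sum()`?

add column mins_plus_4 = stats['mins'] + 4:
    mins  assists pos  mins_plus_4
0     35        1   G           39
1     42       11   G           46
2     28       20   M           32
3     26       20   G           30
4     13        5   C           17
5     45        8   C           49
6     18        5   D           22
7     13       10   M           17
8     27        3   M           31
9     10       15   D           14
10    12       18   G           16
11    32        9   M           36
12    10        4   M           14
take 8 rows with smallest mins:
    mins  assists pos  mins_plus_4
9     10       15   D           14
12    10        4   M           14
10    12       18   G           16
4     13        5   C           17
7     13       10   M           17
6     18        5   D           22
3     26       20   G           30
8     27        3   M           31
group by pos, min of mins_plus_4:
pos
C    17
D    14
G    16
M    14
Name: mins_plus_4, dtype: int64
reset_index():
  pos  mins_plus_4
0   C           17
1   D           14
2   G           16
3   M           14
sort by mins_plus_4 descending:
  pos  mins_plus_4
0   C           17
2   G           16
1   D           14
3   M           14
Then the sum of column 'mins_plus_4': 61

61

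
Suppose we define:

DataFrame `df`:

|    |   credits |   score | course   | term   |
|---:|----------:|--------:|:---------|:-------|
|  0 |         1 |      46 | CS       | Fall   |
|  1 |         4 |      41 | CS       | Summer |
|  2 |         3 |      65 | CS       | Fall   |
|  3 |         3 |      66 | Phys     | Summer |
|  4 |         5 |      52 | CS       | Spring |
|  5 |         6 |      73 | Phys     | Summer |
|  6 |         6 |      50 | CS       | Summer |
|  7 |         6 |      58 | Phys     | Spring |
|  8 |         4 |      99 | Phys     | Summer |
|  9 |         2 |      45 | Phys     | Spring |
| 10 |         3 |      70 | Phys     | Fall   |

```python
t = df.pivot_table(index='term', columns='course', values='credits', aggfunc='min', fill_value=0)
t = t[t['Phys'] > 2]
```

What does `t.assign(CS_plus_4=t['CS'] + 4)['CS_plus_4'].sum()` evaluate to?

13

pivot: rows=term, cols=course, min(credits):
course  CS  Phys
term            
Fall     1     3
Spring   5     2
Summer   4     3
filter rows where Phys > 2:
course  CS  Phys
term            
Fall     1     3
Summer   4     3
add column CS_plus_4 = t['CS'] + 4:
course  CS  Phys  CS_plus_4
term                       
Fall     1     3          5
Summer   4     3          8
sum of column 'CS_plus_4' → 13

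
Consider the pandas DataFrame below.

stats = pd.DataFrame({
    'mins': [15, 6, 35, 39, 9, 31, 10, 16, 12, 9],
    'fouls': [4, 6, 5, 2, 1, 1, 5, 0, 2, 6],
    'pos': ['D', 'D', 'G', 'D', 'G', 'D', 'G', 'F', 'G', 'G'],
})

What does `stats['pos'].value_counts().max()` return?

value_counts of pos:
pos
G    5
D    4
F    1
Name: count, dtype: int64

5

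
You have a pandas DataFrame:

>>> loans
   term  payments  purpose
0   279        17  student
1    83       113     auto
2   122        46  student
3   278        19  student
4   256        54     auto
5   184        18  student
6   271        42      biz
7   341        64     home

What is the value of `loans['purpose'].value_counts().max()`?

4

value_counts of purpose:
purpose
student    4
auto       2
biz        1
home       1
Name: count, dtype: int64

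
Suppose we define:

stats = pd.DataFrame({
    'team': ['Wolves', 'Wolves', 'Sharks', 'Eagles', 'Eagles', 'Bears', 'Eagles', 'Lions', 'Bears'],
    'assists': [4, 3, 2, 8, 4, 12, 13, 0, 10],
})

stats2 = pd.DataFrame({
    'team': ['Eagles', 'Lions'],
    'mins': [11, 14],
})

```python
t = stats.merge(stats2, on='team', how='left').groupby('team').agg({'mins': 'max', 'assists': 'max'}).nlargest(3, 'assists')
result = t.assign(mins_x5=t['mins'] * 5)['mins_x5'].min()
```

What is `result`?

55.0

merge on 'team' (how='left') → 9 rows:
     team  assists  mins
0  Wolves        4   NaN
1  Wolves        3   NaN
2  Sharks        2   NaN
3  Eagles        8  11.0
4  Eagles        4  11.0
5   Bears       12   NaN
6  Eagles       13  11.0
7   Lions        0  14.0
8   Bears       10   NaN
group by team: max(mins), max(assists):
        mins  assists
team                 
Bears    NaN       12
Eagles  11.0       13
Lions   14.0        0
Sharks   NaN        2
Wolves   NaN        4
take 3 rows with largest assists:
        mins  assists
team                 
Eagles  11.0       13
Bears    NaN       12
Wolves   NaN        4
add column mins_x5 = t['mins'] * 5:
        mins  assists  mins_x5
team                          
Eagles  11.0       13     55.0
Bears    NaN       12      NaN
Wolves   NaN        4      NaN
The min of column 'mins_x5' is 55.0.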